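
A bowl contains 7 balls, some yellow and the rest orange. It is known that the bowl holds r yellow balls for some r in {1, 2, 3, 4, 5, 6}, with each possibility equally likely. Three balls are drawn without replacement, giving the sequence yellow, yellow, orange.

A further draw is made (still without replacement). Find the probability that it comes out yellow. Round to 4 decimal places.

For each hypothesis, P(data | H) works out to: P(data | r = 1) = (1/7)(0/6) = 0; P(data | r = 2) = (2/7)(1/6)(5/5) = 1/21; P(data | r = 3) = (3/7)(2/6)(4/5) = 4/35; P(data | r = 4) = (4/7)(3/6)(3/5) = 6/35; P(data | r = 5) = (5/7)(4/6)(2/5) = 4/21; P(data | r = 6) = (6/7)(5/6)(1/5) = 1/7.
The prior-weighted likelihoods are 1/6 · 0 = 0, 1/6 · 1/21 = 1/126, 1/6 · 4/35 = 2/105, 1/6 · 6/35 = 1/35, 1/6 · 4/21 = 2/63, 1/6 · 1/7 = 1/42; these sum to 1/9.
The posterior is then P(r = 1 | data) = 0, P(r = 2 | data) = 1/14, P(r = 3 | data) = 6/35, P(r = 4 | data) = 9/35, P(r = 5 | data) = 2/7, P(r = 6 | data) = 3/14.
So P(yellow next | data) = Σ P(yellow next | H) P(H | data) = (0)(1/14) + (1/4)(6/35) + (1/2)(9/35) + (3/4)(2/7) + (1)(3/14) = 3/5.

0.6000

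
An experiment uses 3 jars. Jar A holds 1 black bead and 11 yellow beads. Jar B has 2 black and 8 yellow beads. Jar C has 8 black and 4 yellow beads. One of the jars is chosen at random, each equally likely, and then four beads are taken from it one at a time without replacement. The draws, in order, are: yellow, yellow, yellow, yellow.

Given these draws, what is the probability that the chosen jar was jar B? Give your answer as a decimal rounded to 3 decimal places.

Under each hypothesis, the probability of the observed sequence is: P(data | jar A) = (11/12)(10/11)(9/10)(8/9) = 0.66667; P(data | jar B) = (8/10)(7/9)(6/8)(5/7) = 0.33333; P(data | jar C) = (4/12)(3/11)(2/10)(1/9) = 0.0020202.
The prior-weighted likelihoods are 1/3 · 0.66667 = 0.22222, 1/3 · 0.33333 = 0.11111, 1/3 · 0.0020202 = 0.0006734; these sum to 0.33401.
By Bayes' rule, P(jar B | data) = (0.11111) / (0.33401) = 0.33266.

0.333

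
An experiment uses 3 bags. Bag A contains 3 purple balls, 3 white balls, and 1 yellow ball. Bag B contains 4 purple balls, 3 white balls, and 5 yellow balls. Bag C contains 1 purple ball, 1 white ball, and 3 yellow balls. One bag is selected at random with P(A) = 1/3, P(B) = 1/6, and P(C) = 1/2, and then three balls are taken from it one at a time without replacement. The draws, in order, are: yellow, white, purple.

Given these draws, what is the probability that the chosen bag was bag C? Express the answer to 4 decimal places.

0.5335

The likelihood of the observed sequence under each hypothesis: P(data | bag A) = (1/7)(3/6)(3/5) = 0.042857; P(data | bag B) = (5/12)(3/11)(4/10) = 0.045455; P(data | bag C) = (3/5)(1/4)(1/3) = 0.05.
Multiplying each by its prior: 1/3 · 0.042857 = 0.014286, 1/6 · 0.045455 = 0.0075758, 1/2 · 0.05 = 0.025; these sum to 0.046861.
So P(bag C | data) = (0.025) / (0.046861) = 0.53349.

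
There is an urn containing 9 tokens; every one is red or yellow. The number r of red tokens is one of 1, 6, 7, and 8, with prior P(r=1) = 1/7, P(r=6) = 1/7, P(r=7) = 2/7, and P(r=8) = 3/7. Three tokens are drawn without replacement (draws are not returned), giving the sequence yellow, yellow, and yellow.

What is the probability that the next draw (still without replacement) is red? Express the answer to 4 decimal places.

0.1813

Compute the likelihood of the observed sequence for each case: P(data | r = 1) = (8/9)(7/8)(6/7) = 2/3; P(data | r = 6) = (3/9)(2/8)(1/7) = 1/84; P(data | r = 7) = (2/9)(1/8)(0/7) = 0; P(data | r = 8) = (1/9)(0/8) = 0.
The prior-weighted likelihoods are 1/7 · 2/3 = 2/21, 1/7 · 1/84 = 1/588, 2/7 · 0 = 0, 3/7 · 0 = 0; these sum to 19/196.
The posterior is then P(r = 1 | data) = 56/57, P(r = 6 | data) = 1/57, P(r = 7 | data) = 0, P(r = 8 | data) = 0.
Averaging over the posterior, P(red next | data) = (1/6)(56/57) + (1)(1/57) = 31/171.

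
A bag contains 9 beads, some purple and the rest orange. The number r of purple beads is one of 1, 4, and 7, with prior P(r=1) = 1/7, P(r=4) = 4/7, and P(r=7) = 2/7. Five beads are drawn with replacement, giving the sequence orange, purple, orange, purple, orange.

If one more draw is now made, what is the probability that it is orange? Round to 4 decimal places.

The likelihood of the observed sequence under each hypothesis: P(data | r = 1) = (8/9)(1/9)(8/9)(1/9)(8/9) = 0.0086708; P(data | r = 4) = (5/9)(4/9)(5/9)(4/9)(5/9) = 0.03387; P(data | r = 7) = (2/9)(7/9)(2/9)(7/9)(2/9) = 0.0066386.
The prior-weighted likelihoods are 1/7 · 0.0086708 = 0.0012387, 4/7 · 0.03387 = 0.019354, 2/7 · 0.0066386 = 0.0018967; with total 0.02249.
The posterior is then P(r = 1 | data) = 0.055077, P(r = 4 | data) = 0.86059, P(r = 7 | data) = 0.084337.
Averaging over the posterior, P(orange next | data) = (8/9)(0.055077) + (5/9)(0.86059) + (2/9)(0.084337) = 0.5458.

0.5458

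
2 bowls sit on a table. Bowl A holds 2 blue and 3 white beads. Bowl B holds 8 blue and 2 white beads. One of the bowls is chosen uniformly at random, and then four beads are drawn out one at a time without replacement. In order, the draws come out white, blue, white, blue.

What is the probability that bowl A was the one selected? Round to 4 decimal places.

0.8182

For each hypothesis, P(data | H) works out to: P(data | bowl A) = (3/5)(2/4)(2/3)(1/2) = 1/10; P(data | bowl B) = (2/10)(8/9)(1/8)(7/7) = 1/45.
Multiplying each by its prior: 1/2 · 1/10 = 1/20, 1/2 · 1/45 = 1/90; with total 11/180.
Hence P(bowl A | data) = (1/20) / (11/180) = 9/11.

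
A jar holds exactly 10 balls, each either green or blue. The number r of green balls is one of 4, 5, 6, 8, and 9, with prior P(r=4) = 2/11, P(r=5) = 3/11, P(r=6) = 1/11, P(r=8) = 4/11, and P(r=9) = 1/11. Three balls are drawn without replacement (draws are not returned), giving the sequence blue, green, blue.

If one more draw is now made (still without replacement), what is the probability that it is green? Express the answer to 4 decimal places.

Under each hypothesis, the probability of the observed sequence is: P(data | r = 4) = (6/10)(4/9)(5/8) = 0.16667; P(data | r = 5) = (5/10)(5/9)(4/8) = 0.13889; P(data | r = 6) = (4/10)(6/9)(3/8) = 0.1; P(data | r = 8) = (2/10)(8/9)(1/8) = 0.022222; P(data | r = 9) = (1/10)(9/9)(0/8) = 0.
Weighting by the prior gives 2/11 · 0.16667 = 0.030303, 3/11 · 0.13889 = 0.037879, 1/11 · 0.1 = 0.0090909, 4/11 · 0.022222 = 0.0080808, 1/11 · 0 = 0; summing to 0.085354.
Normalising, the posterior is P(r = 4 | data) = 0.35503, P(r = 5 | data) = 0.44379, P(r = 6 | data) = 0.10651, P(r = 8 | data) = 0.094675, P(r = 9 | data) = 0.
Averaging over the posterior, P(green next | data) = (3/7)(0.35503) + (4/7)(0.44379) + (5/7)(0.10651) + (1)(0.094675) = 0.5765.

0.5765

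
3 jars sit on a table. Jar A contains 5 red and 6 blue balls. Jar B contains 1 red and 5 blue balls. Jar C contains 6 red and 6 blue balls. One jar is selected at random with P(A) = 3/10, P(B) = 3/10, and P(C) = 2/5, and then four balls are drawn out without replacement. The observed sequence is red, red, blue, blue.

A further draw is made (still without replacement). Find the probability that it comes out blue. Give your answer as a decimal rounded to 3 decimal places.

0.531

The likelihood of the observed sequence under each hypothesis: P(data | jar A) = (5/11)(4/10)(6/9)(5/8) = 5/66; P(data | jar B) = (1/6)(0/5) = 0; P(data | jar C) = (6/12)(5/11)(6/10)(5/9) = 5/66.
The prior-weighted likelihoods are 3/10 · 5/66 = 1/44, 3/10 · 0 = 0, 2/5 · 5/66 = 1/33; these sum to 7/132.
Normalising, the posterior is P(jar A | data) = 3/7, P(jar B | data) = 0, P(jar C | data) = 4/7.
So P(blue next | data) = Σ P(blue next | H) P(H | data) = (4/7)(3/7) + (1/2)(4/7) = 26/49.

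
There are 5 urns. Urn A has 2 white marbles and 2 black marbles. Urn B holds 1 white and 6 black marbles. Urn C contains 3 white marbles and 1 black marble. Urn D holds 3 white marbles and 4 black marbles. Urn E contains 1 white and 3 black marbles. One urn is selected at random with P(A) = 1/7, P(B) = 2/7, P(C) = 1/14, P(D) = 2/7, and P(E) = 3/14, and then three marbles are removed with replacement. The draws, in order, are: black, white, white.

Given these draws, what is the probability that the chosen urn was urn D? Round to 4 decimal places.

The likelihood of the observed sequence under each hypothesis: P(data | urn A) = (2/4)(2/4)(2/4) = 0.125; P(data | urn B) = (6/7)(1/7)(1/7) = 0.017493; P(data | urn C) = (1/4)(3/4)(3/4) = 0.14062; P(data | urn D) = (4/7)(3/7)(3/7) = 0.10496; P(data | urn E) = (3/4)(1/4)(1/4) = 0.046875.
The prior-weighted likelihoods are 1/7 · 0.125 = 0.017857, 2/7 · 0.017493 = 0.0049979, 1/14 · 0.14062 = 0.010045, 2/7 · 0.10496 = 0.029988, 3/14 · 0.046875 = 0.010045; with total 0.072932.
Therefore the posterior P(urn D | data) = (0.029988) / (0.072932) = 0.41117.

0.4112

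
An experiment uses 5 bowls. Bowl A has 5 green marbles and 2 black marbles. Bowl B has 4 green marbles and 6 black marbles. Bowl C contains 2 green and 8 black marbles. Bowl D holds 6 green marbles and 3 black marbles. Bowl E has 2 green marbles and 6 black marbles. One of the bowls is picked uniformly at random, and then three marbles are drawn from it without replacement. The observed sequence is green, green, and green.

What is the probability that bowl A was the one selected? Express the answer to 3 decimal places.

For each hypothesis, P(data | H) works out to: P(data | bowl A) = (5/7)(4/6)(3/5) = 2/7; P(data | bowl B) = (4/10)(3/9)(2/8) = 1/30; P(data | bowl C) = (2/10)(1/9)(0/8) = 0; P(data | bowl D) = (6/9)(5/8)(4/7) = 5/21; P(data | bowl E) = (2/8)(1/7)(0/6) = 0.
Multiplying each by its prior: 1/5 · 2/7 = 2/35, 1/5 · 1/30 = 1/150, 1/5 · 0 = 0, 1/5 · 5/21 = 1/21, 1/5 · 0 = 0; summing to 39/350.
Therefore the posterior P(bowl A | data) = (2/35) / (39/350) = 20/39.

0.513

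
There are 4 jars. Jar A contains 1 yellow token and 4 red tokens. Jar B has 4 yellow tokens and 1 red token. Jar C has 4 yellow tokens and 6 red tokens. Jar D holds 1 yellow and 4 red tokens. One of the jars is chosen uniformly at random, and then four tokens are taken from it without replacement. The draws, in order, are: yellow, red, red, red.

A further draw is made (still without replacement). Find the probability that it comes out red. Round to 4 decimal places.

0.9038

Compute the likelihood of the observed sequence for each case: P(data | jar A) = (1/5)(4/4)(3/3)(2/2) = 1/5; P(data | jar B) = (4/5)(1/4)(0/3) = 0; P(data | jar C) = (4/10)(6/9)(5/8)(4/7) = 2/21; P(data | jar D) = (1/5)(4/4)(3/3)(2/2) = 1/5.
Weighting by the prior gives 1/4 · 1/5 = 1/20, 1/4 · 0 = 0, 1/4 · 2/21 = 1/42, 1/4 · 1/5 = 1/20; summing to 13/105.
Normalising, the posterior is P(jar A | data) = 21/52, P(jar B | data) = 0, P(jar C | data) = 5/26, P(jar D | data) = 21/52.
The predictive probability is P(red next | data) = (1)(21/52) + (1/2)(5/26) + (1)(21/52) = 47/52.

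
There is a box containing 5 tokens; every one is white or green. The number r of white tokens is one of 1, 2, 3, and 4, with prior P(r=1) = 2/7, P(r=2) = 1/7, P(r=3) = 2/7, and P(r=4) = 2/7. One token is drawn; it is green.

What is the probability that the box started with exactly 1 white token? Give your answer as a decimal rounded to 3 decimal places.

0.471

Compute the likelihood of this draw for each case: P(data | r = 1) = (4/5) = 4/5; P(data | r = 2) = (3/5) = 3/5; P(data | r = 3) = (2/5) = 2/5; P(data | r = 4) = (1/5) = 1/5.
The prior-weighted likelihoods are 2/7 · 4/5 = 8/35, 1/7 · 3/5 = 3/35, 2/7 · 2/5 = 4/35, 2/7 · 1/5 = 2/35; these sum to 17/35.
By Bayes' rule, P(r = 1 | data) = (8/35) / (17/35) = 8/17.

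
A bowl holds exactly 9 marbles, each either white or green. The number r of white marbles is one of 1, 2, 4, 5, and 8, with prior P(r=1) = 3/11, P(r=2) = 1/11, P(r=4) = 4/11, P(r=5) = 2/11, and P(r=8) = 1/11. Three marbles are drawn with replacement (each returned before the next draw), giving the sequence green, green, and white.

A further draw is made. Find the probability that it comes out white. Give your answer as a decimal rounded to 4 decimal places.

Under each hypothesis, the probability of the observed sequence is: P(data | r = 1) = (8/9)(8/9)(1/9) = 0.087791; P(data | r = 2) = (7/9)(7/9)(2/9) = 0.13443; P(data | r = 4) = (5/9)(5/9)(4/9) = 0.13717; P(data | r = 5) = (4/9)(4/9)(5/9) = 0.10974; P(data | r = 8) = (1/9)(1/9)(8/9) = 0.010974.
Multiplying each by its prior: 3/11 · 0.087791 = 0.023943, 1/11 · 0.13443 = 0.012221, 4/11 · 0.13717 = 0.049882, 2/11 · 0.10974 = 0.019953, 1/11 · 0.010974 = 0.00099763; summing to 0.107.
Dividing through by the total gives posterior P(r = 1 | data) = 0.22378, P(r = 2 | data) = 0.11422, P(r = 4 | data) = 0.4662, P(r = 5 | data) = 0.18648, P(r = 8 | data) = 0.009324.
The predictive probability is P(white next | data) = (1/9)(0.22378) + (2/9)(0.11422) + (4/9)(0.4662) + (5/9)(0.18648) + (8/9)(0.009324) = 0.36933.

0.3693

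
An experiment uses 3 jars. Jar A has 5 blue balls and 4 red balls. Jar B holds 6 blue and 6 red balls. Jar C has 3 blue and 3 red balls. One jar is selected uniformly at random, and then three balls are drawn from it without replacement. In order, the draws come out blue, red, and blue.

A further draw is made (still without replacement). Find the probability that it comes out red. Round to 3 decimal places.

The likelihood of the observed sequence under each hypothesis: P(data | jar A) = (5/9)(4/8)(4/7) = 0.15873; P(data | jar B) = (6/12)(6/11)(5/10) = 0.13636; P(data | jar C) = (3/6)(3/5)(2/4) = 0.15.
The prior-weighted likelihoods are 1/3 · 0.15873 = 0.05291, 1/3 · 0.13636 = 0.045455, 1/3 · 0.15 = 0.05; summing to 0.14836.
The posterior is then P(jar A | data) = 0.35662, P(jar B | data) = 0.30637, P(jar C | data) = 0.33701.
So P(red next | data) = Σ P(red next | H) P(H | data) = (1/2)(0.35662) + (5/9)(0.30637) + (2/3)(0.33701) = 0.57319.

0.573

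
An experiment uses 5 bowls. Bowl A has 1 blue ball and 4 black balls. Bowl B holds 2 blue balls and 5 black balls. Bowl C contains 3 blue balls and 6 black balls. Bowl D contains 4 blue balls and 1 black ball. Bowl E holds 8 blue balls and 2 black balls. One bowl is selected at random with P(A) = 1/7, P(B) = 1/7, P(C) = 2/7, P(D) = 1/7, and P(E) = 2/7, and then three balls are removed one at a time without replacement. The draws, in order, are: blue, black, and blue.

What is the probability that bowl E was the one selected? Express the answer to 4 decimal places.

0.4434

For each hypothesis, P(data | H) works out to: P(data | bowl A) = (1/5)(4/4)(0/3) = 0; P(data | bowl B) = (2/7)(5/6)(1/5) = 0.047619; P(data | bowl C) = (3/9)(6/8)(2/7) = 0.071429; P(data | bowl D) = (4/5)(1/4)(3/3) = 0.2; P(data | bowl E) = (8/10)(2/9)(7/8) = 0.15556.
The prior-weighted likelihoods are 1/7 · 0 = 0, 1/7 · 0.047619 = 0.0068027, 2/7 · 0.071429 = 0.020408, 1/7 · 0.2 = 0.028571, 2/7 · 0.15556 = 0.044444; summing to 0.10023.
Hence P(bowl E | data) = (0.044444) / (0.10023) = 0.44344.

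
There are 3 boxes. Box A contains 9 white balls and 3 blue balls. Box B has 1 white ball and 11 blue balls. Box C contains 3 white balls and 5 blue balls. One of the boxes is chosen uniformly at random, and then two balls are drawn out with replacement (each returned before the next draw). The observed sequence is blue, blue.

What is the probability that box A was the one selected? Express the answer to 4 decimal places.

Compute the likelihood of the observed sequence for each case: P(data | box A) = (3/12)(3/12) = 0.0625; P(data | box B) = (11/12)(11/12) = 0.84028; P(data | box C) = (5/8)(5/8) = 0.39062.
The prior-weighted likelihoods are 1/3 · 0.0625 = 0.020833, 1/3 · 0.84028 = 0.28009, 1/3 · 0.39062 = 0.13021; with total 0.43113.
By Bayes' rule, P(box A | data) = (0.020833) / (0.43113) = 0.048322.

0.0483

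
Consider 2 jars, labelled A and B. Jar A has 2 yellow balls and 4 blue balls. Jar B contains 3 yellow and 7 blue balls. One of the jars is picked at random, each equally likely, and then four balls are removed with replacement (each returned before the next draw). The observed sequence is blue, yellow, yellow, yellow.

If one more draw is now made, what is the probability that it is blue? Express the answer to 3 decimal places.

For each hypothesis, P(data | H) works out to: P(data | jar A) = (4/6)(2/6)(2/6)(2/6) = 0.024691; P(data | jar B) = (7/10)(3/10)(3/10)(3/10) = 0.0189.
Weighting by the prior gives 1/2 · 0.024691 = 0.012346, 1/2 · 0.0189 = 0.00945; with total 0.021796.
Normalising, the posterior is P(jar A | data) = 0.56643, P(jar B | data) = 0.43357.
So P(blue next | data) = Σ P(blue next | H) P(H | data) = (2/3)(0.56643) + (7/10)(0.43357) = 0.68112.

0.681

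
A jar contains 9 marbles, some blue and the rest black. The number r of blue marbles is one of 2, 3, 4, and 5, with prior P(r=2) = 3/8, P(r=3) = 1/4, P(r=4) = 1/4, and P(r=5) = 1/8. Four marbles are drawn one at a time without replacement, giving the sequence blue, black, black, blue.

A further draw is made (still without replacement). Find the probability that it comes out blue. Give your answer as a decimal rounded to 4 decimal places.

For each hypothesis, P(data | H) works out to: P(data | r = 2) = (2/9)(7/8)(6/7)(1/6) = 1/36; P(data | r = 3) = (3/9)(6/8)(5/7)(2/6) = 5/84; P(data | r = 4) = (4/9)(5/8)(4/7)(3/6) = 5/63; P(data | r = 5) = (5/9)(4/8)(3/7)(4/6) = 5/63.
Multiplying each by its prior: 3/8 · 1/36 = 1/96, 1/4 · 5/84 = 5/336, 1/4 · 5/63 = 5/252, 1/8 · 5/63 = 5/504; these sum to 37/672.
The posterior is then P(r = 2 | data) = 7/37, P(r = 3 | data) = 10/37, P(r = 4 | data) = 40/111, P(r = 5 | data) = 20/111.
Averaging over the posterior, P(blue next | data) = (0)(7/37) + (1/5)(10/37) + (2/5)(40/111) + (3/5)(20/111) = 34/111.

0.3063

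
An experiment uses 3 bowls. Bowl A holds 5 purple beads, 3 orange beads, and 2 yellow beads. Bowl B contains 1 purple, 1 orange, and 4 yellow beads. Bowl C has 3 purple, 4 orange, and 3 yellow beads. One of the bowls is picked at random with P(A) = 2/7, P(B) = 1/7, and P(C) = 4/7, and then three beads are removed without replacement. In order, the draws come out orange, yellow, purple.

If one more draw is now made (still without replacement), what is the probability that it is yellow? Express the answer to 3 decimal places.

0.323

The likelihood of the observed sequence under each hypothesis: P(data | bowl A) = (3/10)(2/9)(5/8) = 1/24; P(data | bowl B) = (1/6)(4/5)(1/4) = 1/30; P(data | bowl C) = (4/10)(3/9)(3/8) = 1/20.
Weighting by the prior gives 2/7 · 1/24 = 1/84, 1/7 · 1/30 = 1/210, 4/7 · 1/20 = 1/35; summing to 19/420.
The posterior is then P(bowl A | data) = 5/19, P(bowl B | data) = 2/19, P(bowl C | data) = 12/19.
So P(yellow next | data) = Σ P(yellow next | H) P(H | data) = (1/7)(5/19) + (1)(2/19) + (2/7)(12/19) = 43/133.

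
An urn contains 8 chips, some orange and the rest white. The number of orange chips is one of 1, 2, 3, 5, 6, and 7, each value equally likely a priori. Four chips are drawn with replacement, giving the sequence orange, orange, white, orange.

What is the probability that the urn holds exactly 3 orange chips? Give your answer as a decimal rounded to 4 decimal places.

0.1007

For each hypothesis, P(data | H) works out to: P(data | r = 1) = (1/8)(1/8)(7/8)(1/8) = 0.001709; P(data | r = 2) = (2/8)(2/8)(6/8)(2/8) = 0.011719; P(data | r = 3) = (3/8)(3/8)(5/8)(3/8) = 0.032959; P(data | r = 5) = (5/8)(5/8)(3/8)(5/8) = 0.091553; P(data | r = 6) = (6/8)(6/8)(2/8)(6/8) = 0.10547; P(data | r = 7) = (7/8)(7/8)(1/8)(7/8) = 0.08374.
Multiplying each by its prior: 1/6 · 0.001709 = 0.00028483, 1/6 · 0.011719 = 0.0019531, 1/6 · 0.032959 = 0.0054932, 1/6 · 0.091553 = 0.015259, 1/6 · 0.10547 = 0.017578, 1/6 · 0.08374 = 0.013957; these sum to 0.054525.
Therefore the posterior P(r = 3 | data) = (0.0054932) / (0.054525) = 0.10075.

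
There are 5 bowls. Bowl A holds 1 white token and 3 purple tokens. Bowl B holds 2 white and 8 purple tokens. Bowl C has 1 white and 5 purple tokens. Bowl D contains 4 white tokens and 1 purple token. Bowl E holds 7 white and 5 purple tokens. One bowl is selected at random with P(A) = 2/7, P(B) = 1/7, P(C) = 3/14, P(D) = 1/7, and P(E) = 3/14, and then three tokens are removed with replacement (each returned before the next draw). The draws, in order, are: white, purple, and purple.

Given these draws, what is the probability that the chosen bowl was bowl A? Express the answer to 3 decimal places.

Compute the likelihood of the observed sequence for each case: P(data | bowl A) = (1/4)(3/4)(3/4) = 0.14062; P(data | bowl B) = (2/10)(8/10)(8/10) = 0.128; P(data | bowl C) = (1/6)(5/6)(5/6) = 0.11574; P(data | bowl D) = (4/5)(1/5)(1/5) = 0.032; P(data | bowl E) = (7/12)(5/12)(5/12) = 0.10127.
The prior-weighted likelihoods are 2/7 · 0.14062 = 0.040179, 1/7 · 0.128 = 0.018286, 3/14 · 0.11574 = 0.024802, 1/7 · 0.032 = 0.0045714, 3/14 · 0.10127 = 0.021701; summing to 0.10954.
Hence P(bowl A | data) = (0.040179) / (0.10954) = 0.3668.

0.367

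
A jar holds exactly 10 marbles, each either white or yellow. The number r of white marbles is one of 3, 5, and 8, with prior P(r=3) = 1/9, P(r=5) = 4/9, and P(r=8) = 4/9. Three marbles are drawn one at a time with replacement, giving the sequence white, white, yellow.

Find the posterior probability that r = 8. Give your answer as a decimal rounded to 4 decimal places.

Under each hypothesis, the probability of the observed sequence is: P(data | r = 3) = (3/10)(3/10)(7/10) = 0.063; P(data | r = 5) = (5/10)(5/10)(5/10) = 0.125; P(data | r = 8) = (8/10)(8/10)(2/10) = 0.128.
Multiplying each by its prior: 1/9 · 0.063 = 0.007, 4/9 · 0.125 = 0.055556, 4/9 · 0.128 = 0.056889; summing to 0.11944.
Hence P(r = 8 | data) = (0.056889) / (0.11944) = 0.47628.

0.4763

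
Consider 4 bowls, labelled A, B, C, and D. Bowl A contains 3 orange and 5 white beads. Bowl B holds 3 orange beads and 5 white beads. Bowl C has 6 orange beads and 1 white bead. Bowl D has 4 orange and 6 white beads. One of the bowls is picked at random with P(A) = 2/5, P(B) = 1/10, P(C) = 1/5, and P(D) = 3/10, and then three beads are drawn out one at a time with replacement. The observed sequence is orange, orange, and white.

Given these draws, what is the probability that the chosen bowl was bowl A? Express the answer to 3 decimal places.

0.375

For each hypothesis, P(data | H) works out to: P(data | bowl A) = (3/8)(3/8)(5/8) = 0.087891; P(data | bowl B) = (3/8)(3/8)(5/8) = 0.087891; P(data | bowl C) = (6/7)(6/7)(1/7) = 0.10496; P(data | bowl D) = (4/10)(4/10)(6/10) = 0.096.
The prior-weighted likelihoods are 2/5 · 0.087891 = 0.035156, 1/10 · 0.087891 = 0.0087891, 1/5 · 0.10496 = 0.020991, 3/10 · 0.096 = 0.0288; summing to 0.093737.
Therefore the posterior P(bowl A | data) = (0.035156) / (0.093737) = 0.37505.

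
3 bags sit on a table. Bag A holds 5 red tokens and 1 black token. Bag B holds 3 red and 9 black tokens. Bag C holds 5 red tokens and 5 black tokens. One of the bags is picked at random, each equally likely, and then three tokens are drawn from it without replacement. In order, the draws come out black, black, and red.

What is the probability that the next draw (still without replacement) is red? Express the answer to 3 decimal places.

0.383

For each hypothesis, P(data | H) works out to: P(data | bag A) = (1/6)(0/5) = 0; P(data | bag B) = (9/12)(8/11)(3/10) = 0.16364; P(data | bag C) = (5/10)(4/9)(5/8) = 0.13889.
Weighting by the prior gives 1/3 · 0 = 0, 1/3 · 0.16364 = 0.054545, 1/3 · 0.13889 = 0.046296; with total 0.10084.
The posterior is then P(bag A | data) = 0, P(bag B | data) = 0.5409, P(bag C | data) = 0.4591.
So P(red next | data) = Σ P(red next | H) P(H | data) = (2/9)(0.5409) + (4/7)(0.4591) = 0.38254.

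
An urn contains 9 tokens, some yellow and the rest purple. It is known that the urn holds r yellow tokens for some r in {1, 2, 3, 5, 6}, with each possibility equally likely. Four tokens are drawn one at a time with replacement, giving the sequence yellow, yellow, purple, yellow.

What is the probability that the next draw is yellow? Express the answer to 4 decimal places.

0.5656

Compute the likelihood of the observed sequence for each case: P(data | r = 1) = (1/9)(1/9)(8/9)(1/9) = 0.0012193; P(data | r = 2) = (2/9)(2/9)(7/9)(2/9) = 0.0085353; P(data | r = 3) = (3/9)(3/9)(6/9)(3/9) = 0.024691; P(data | r = 5) = (5/9)(5/9)(4/9)(5/9) = 0.076208; P(data | r = 6) = (6/9)(6/9)(3/9)(6/9) = 0.098765.
The prior-weighted likelihoods are 1/5 · 0.0012193 = 0.00024387, 1/5 · 0.0085353 = 0.0017071, 1/5 · 0.024691 = 0.0049383, 1/5 · 0.076208 = 0.015242, 1/5 · 0.098765 = 0.019753; with total 0.041884.
The posterior is then P(r = 1 | data) = 0.0058224, P(r = 2 | data) = 0.040757, P(r = 3 | data) = 0.1179, P(r = 5 | data) = 0.3639, P(r = 6 | data) = 0.47162.
The predictive probability is P(yellow next | data) = (1/9)(0.0058224) + (2/9)(0.040757) + (1/3)(0.1179) + (5/9)(0.3639) + (2/3)(0.47162) = 0.56558.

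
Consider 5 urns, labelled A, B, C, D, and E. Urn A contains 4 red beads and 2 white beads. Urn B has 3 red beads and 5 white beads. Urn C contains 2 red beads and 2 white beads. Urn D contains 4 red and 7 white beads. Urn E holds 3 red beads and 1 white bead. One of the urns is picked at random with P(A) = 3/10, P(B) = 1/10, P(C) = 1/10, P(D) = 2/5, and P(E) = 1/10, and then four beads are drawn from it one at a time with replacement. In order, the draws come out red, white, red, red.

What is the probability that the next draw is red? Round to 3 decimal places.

0.589

The likelihood of the observed sequence under each hypothesis: P(data | urn A) = (4/6)(2/6)(4/6)(4/6) = 0.098765; P(data | urn B) = (3/8)(5/8)(3/8)(3/8) = 0.032959; P(data | urn C) = (2/4)(2/4)(2/4)(2/4) = 0.0625; P(data | urn D) = (4/11)(7/11)(4/11)(4/11) = 0.030599; P(data | urn E) = (3/4)(1/4)(3/4)(3/4) = 0.10547.
Weighting by the prior gives 3/10 · 0.098765 = 0.02963, 1/10 · 0.032959 = 0.0032959, 1/10 · 0.0625 = 0.00625, 2/5 · 0.030599 = 0.01224, 1/10 · 0.10547 = 0.010547; summing to 0.061962.
Normalising, the posterior is P(urn A | data) = 0.47819, P(urn B | data) = 0.053192, P(urn C | data) = 0.10087, P(urn D | data) = 0.19753, P(urn E | data) = 0.17022.
The predictive probability is P(red next | data) = (2/3)(0.47819) + (3/8)(0.053192) + (1/2)(0.10087) + (4/11)(0.19753) + (3/4)(0.17022) = 0.58867.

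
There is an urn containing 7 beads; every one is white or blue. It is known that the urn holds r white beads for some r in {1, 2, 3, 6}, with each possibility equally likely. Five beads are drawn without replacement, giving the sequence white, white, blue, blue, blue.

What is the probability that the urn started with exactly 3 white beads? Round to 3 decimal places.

Under each hypothesis, the probability of the observed sequence is: P(data | r = 1) = (1/7)(0/6) = 0; P(data | r = 2) = (2/7)(1/6)(5/5)(4/4)(3/3) = 1/21; P(data | r = 3) = (3/7)(2/6)(4/5)(3/4)(2/3) = 2/35; P(data | r = 6) = (6/7)(5/6)(1/5)(0/4) = 0.
The prior-weighted likelihoods are 1/4 · 0 = 0, 1/4 · 1/21 = 1/84, 1/4 · 2/35 = 1/70, 1/4 · 0 = 0; with total 11/420.
So P(r = 3 | data) = (1/70) / (11/420) = 6/11.

0.545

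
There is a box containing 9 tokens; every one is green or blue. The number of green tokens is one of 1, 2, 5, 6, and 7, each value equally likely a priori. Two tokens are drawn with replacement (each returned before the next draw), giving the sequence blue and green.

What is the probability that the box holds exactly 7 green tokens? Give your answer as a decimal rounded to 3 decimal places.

Under each hypothesis, the probability of the observed sequence is: P(data | r = 1) = (8/9)(1/9) = 8/81; P(data | r = 2) = (7/9)(2/9) = 14/81; P(data | r = 5) = (4/9)(5/9) = 20/81; P(data | r = 6) = (3/9)(6/9) = 2/9; P(data | r = 7) = (2/9)(7/9) = 14/81.
Weighting by the prior gives 1/5 · 8/81 = 8/405, 1/5 · 14/81 = 14/405, 1/5 · 20/81 = 4/81, 1/5 · 2/9 = 2/45, 1/5 · 14/81 = 14/405; summing to 74/405.
So P(r = 7 | data) = (14/405) / (74/405) = 7/37.

0.189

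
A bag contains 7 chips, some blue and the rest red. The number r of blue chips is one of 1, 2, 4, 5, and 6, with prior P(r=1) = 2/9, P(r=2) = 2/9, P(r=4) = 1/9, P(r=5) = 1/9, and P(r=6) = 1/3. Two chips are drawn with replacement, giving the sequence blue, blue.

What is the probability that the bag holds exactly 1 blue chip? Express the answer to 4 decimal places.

For each hypothesis, P(data | H) works out to: P(data | r = 1) = (1/7)(1/7) = 1/49; P(data | r = 2) = (2/7)(2/7) = 4/49; P(data | r = 4) = (4/7)(4/7) = 16/49; P(data | r = 5) = (5/7)(5/7) = 25/49; P(data | r = 6) = (6/7)(6/7) = 36/49.
Multiplying each by its prior: 2/9 · 1/49 = 2/441, 2/9 · 4/49 = 8/441, 1/9 · 16/49 = 16/441, 1/9 · 25/49 = 25/441, 1/3 · 36/49 = 12/49; with total 53/147.
So P(r = 1 | data) = (2/441) / (53/147) = 2/159.

0.0126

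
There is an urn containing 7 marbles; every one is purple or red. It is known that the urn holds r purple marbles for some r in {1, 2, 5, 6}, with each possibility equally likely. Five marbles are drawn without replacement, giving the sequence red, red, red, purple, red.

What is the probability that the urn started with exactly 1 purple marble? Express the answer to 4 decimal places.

Compute the likelihood of the observed sequence for each case: P(data | r = 1) = (6/7)(5/6)(4/5)(1/4)(3/3) = 1/7; P(data | r = 2) = (5/7)(4/6)(3/5)(2/4)(2/3) = 2/21; P(data | r = 5) = (2/7)(1/6)(0/5) = 0; P(data | r = 6) = (1/7)(0/6) = 0.
Multiplying each by its prior: 1/4 · 1/7 = 1/28, 1/4 · 2/21 = 1/42, 1/4 · 0 = 0, 1/4 · 0 = 0; with total 5/84.
Hence P(r = 1 | data) = (1/28) / (5/84) = 3/5.

0.6000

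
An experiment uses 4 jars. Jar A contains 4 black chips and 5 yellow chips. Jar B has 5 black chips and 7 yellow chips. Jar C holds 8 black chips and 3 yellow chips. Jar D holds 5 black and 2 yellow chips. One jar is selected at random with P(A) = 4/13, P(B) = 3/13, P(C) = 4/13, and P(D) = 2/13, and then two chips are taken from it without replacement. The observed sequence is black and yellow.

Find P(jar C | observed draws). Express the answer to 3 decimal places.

The likelihood of the observed sequence under each hypothesis: P(data | jar A) = (4/9)(5/8) = 0.27778; P(data | jar B) = (5/12)(7/11) = 0.26515; P(data | jar C) = (8/11)(3/10) = 0.21818; P(data | jar D) = (5/7)(2/6) = 0.2381.
Weighting by the prior gives 4/13 · 0.27778 = 0.08547, 3/13 · 0.26515 = 0.061189, 4/13 · 0.21818 = 0.067133, 2/13 · 0.2381 = 0.03663; summing to 0.25042.
Hence P(jar C | data) = (0.067133) / (0.25042) = 0.26808.

0.268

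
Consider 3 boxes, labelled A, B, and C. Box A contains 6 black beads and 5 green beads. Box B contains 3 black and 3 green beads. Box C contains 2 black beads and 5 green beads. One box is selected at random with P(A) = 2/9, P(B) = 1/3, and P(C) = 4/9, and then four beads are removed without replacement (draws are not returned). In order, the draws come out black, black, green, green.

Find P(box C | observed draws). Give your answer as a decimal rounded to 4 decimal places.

For each hypothesis, P(data | H) works out to: P(data | box A) = (6/11)(5/10)(5/9)(4/8) = 0.075758; P(data | box B) = (3/6)(2/5)(3/4)(2/3) = 0.1; P(data | box C) = (2/7)(1/6)(5/5)(4/4) = 0.047619.
Multiplying each by its prior: 2/9 · 0.075758 = 0.016835, 1/3 · 0.1 = 0.033333, 4/9 · 0.047619 = 0.021164; with total 0.071332.
So P(box C | data) = (0.021164) / (0.071332) = 0.2967.

0.2967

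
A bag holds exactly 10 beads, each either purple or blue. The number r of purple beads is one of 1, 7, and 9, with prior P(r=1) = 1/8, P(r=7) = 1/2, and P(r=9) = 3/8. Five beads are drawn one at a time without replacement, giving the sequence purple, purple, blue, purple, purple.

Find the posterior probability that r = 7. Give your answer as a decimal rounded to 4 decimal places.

0.5263

For each hypothesis, P(data | H) works out to: P(data | r = 1) = (1/10)(0/9) = 0; P(data | r = 7) = (7/10)(6/9)(3/8)(5/7)(4/6) = 1/12; P(data | r = 9) = (9/10)(8/9)(1/8)(7/7)(6/6) = 1/10.
Weighting by the prior gives 1/8 · 0 = 0, 1/2 · 1/12 = 1/24, 3/8 · 1/10 = 3/80; these sum to 19/240.
Hence P(r = 7 | data) = (1/24) / (19/240) = 10/19.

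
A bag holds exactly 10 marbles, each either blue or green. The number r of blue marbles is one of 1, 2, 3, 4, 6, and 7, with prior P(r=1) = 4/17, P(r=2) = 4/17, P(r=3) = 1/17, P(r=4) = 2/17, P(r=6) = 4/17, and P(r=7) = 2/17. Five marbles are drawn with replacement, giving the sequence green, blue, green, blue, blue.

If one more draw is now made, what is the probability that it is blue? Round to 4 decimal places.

0.5406

The likelihood of the observed sequence under each hypothesis: P(data | r = 1) = (9/10)(1/10)(9/10)(1/10)(1/10) = 0.00081; P(data | r = 2) = (8/10)(2/10)(8/10)(2/10)(2/10) = 0.00512; P(data | r = 3) = (7/10)(3/10)(7/10)(3/10)(3/10) = 0.01323; P(data | r = 4) = (6/10)(4/10)(6/10)(4/10)(4/10) = 0.02304; P(data | r = 6) = (4/10)(6/10)(4/10)(6/10)(6/10) = 0.03456; P(data | r = 7) = (3/10)(7/10)(3/10)(7/10)(7/10) = 0.03087.
The prior-weighted likelihoods are 4/17 · 0.00081 = 0.00019059, 4/17 · 0.00512 = 0.0012047, 1/17 · 0.01323 = 0.00077824, 2/17 · 0.02304 = 0.0027106, 4/17 · 0.03456 = 0.0081318, 2/17 · 0.03087 = 0.0036318; with total 0.016648.
Dividing through by the total gives posterior P(r = 1 | data) = 0.011448, P(r = 2 | data) = 0.072365, P(r = 3 | data) = 0.046747, P(r = 4 | data) = 0.16282, P(r = 6 | data) = 0.48846, P(r = 7 | data) = 0.21815.
Averaging over the posterior, P(blue next | data) = (1/10)(0.011448) + (1/5)(0.072365) + (3/10)(0.046747) + (2/5)(0.16282) + (3/5)(0.48846) + (7/10)(0.21815) = 0.54056.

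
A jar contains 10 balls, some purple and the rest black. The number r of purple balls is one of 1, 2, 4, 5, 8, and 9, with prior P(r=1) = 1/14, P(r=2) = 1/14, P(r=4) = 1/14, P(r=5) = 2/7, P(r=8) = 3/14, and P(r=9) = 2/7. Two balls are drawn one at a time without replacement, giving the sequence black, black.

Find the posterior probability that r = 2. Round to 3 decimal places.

0.230

The likelihood of the observed sequence under each hypothesis: P(data | r = 1) = (9/10)(8/9) = 4/5; P(data | r = 2) = (8/10)(7/9) = 28/45; P(data | r = 4) = (6/10)(5/9) = 1/3; P(data | r = 5) = (5/10)(4/9) = 2/9; P(data | r = 8) = (2/10)(1/9) = 1/45; P(data | r = 9) = (1/10)(0/9) = 0.
Weighting by the prior gives 1/14 · 4/5 = 2/35, 1/14 · 28/45 = 2/45, 1/14 · 1/3 = 1/42, 2/7 · 2/9 = 4/63, 3/14 · 1/45 = 1/210, 2/7 · 0 = 0; with total 61/315.
So P(r = 2 | data) = (2/45) / (61/315) = 14/61.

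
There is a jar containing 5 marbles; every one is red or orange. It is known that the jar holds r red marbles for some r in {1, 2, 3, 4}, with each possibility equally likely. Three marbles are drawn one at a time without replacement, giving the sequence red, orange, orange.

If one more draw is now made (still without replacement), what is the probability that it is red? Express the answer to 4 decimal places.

Compute the likelihood of the observed sequence for each case: P(data | r = 1) = (1/5)(4/4)(3/3) = 1/5; P(data | r = 2) = (2/5)(3/4)(2/3) = 1/5; P(data | r = 3) = (3/5)(2/4)(1/3) = 1/10; P(data | r = 4) = (4/5)(1/4)(0/3) = 0.
The prior-weighted likelihoods are 1/4 · 1/5 = 1/20, 1/4 · 1/5 = 1/20, 1/4 · 1/10 = 1/40, 1/4 · 0 = 0; with total 1/8.
Normalising, the posterior is P(r = 1 | data) = 2/5, P(r = 2 | data) = 2/5, P(r = 3 | data) = 1/5, P(r = 4 | data) = 0.
The predictive probability is P(red next | data) = (0)(2/5) + (1/2)(2/5) + (1)(1/5) = 2/5.

0.4000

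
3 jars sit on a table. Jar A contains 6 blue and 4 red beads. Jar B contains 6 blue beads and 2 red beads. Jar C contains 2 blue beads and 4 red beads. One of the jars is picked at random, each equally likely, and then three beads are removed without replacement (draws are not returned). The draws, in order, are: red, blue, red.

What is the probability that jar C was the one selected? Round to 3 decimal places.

0.596

Compute the likelihood of the observed sequence for each case: P(data | jar A) = (4/10)(6/9)(3/8) = 1/10; P(data | jar B) = (2/8)(6/7)(1/6) = 1/28; P(data | jar C) = (4/6)(2/5)(3/4) = 1/5.
The prior-weighted likelihoods are 1/3 · 1/10 = 1/30, 1/3 · 1/28 = 1/84, 1/3 · 1/5 = 1/15; with total 47/420.
So P(jar C | data) = (1/15) / (47/420) = 28/47.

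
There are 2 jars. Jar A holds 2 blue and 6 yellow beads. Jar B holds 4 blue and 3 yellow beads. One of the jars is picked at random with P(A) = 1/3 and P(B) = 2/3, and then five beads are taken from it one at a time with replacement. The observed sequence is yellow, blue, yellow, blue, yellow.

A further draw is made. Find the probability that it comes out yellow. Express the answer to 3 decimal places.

The likelihood of the observed sequence under each hypothesis: P(data | jar A) = (6/8)(2/8)(6/8)(2/8)(6/8) = 0.026367; P(data | jar B) = (3/7)(4/7)(3/7)(4/7)(3/7) = 0.025704.
Multiplying each by its prior: 1/3 · 0.026367 = 0.0087891, 2/3 · 0.025704 = 0.017136; summing to 0.025925.
Normalising, the posterior is P(jar A | data) = 0.33902, P(jar B | data) = 0.66098.
The predictive probability is P(yellow next | data) = (3/4)(0.33902) + (3/7)(0.66098) = 0.53754.

0.538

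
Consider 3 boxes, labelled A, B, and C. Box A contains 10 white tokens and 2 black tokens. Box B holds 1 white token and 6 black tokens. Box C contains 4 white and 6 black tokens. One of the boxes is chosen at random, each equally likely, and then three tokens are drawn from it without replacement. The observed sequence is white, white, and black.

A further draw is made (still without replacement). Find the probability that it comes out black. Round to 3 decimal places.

Under each hypothesis, the probability of the observed sequence is: P(data | box A) = (10/12)(9/11)(2/10) = 3/22; P(data | box B) = (1/7)(0/6) = 0; P(data | box C) = (4/10)(3/9)(6/8) = 1/10.
The prior-weighted likelihoods are 1/3 · 3/22 = 1/22, 1/3 · 0 = 0, 1/3 · 1/10 = 1/30; with total 13/165.
Dividing through by the total gives posterior P(box A | data) = 15/26, P(box B | data) = 0, P(box C | data) = 11/26.
Averaging over the posterior, P(black next | data) = (1/9)(15/26) + (5/7)(11/26) = 100/273.

0.366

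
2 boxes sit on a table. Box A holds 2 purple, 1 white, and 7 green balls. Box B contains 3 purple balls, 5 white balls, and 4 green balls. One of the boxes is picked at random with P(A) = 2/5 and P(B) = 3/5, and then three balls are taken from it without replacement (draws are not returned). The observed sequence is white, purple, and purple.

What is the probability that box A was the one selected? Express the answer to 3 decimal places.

Under each hypothesis, the probability of the observed sequence is: P(data | box A) = (1/10)(2/9)(1/8) = 0.0027778; P(data | box B) = (5/12)(3/11)(2/10) = 0.022727.
The prior-weighted likelihoods are 2/5 · 0.0027778 = 0.0011111, 3/5 · 0.022727 = 0.013636; summing to 0.014747.
Therefore the posterior P(box A | data) = (0.0011111) / (0.014747) = 0.075342.

0.075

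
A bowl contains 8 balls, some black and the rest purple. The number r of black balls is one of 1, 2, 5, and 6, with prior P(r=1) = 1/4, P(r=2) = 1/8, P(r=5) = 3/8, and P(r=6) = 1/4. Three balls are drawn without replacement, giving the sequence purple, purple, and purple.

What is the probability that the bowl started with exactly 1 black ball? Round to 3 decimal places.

Under each hypothesis, the probability of the observed sequence is: P(data | r = 1) = (7/8)(6/7)(5/6) = 5/8; P(data | r = 2) = (6/8)(5/7)(4/6) = 5/14; P(data | r = 5) = (3/8)(2/7)(1/6) = 1/56; P(data | r = 6) = (2/8)(1/7)(0/6) = 0.
Weighting by the prior gives 1/4 · 5/8 = 5/32, 1/8 · 5/14 = 5/112, 3/8 · 1/56 = 3/448, 1/4 · 0 = 0; summing to 93/448.
Hence P(r = 1 | data) = (5/32) / (93/448) = 70/93.

0.753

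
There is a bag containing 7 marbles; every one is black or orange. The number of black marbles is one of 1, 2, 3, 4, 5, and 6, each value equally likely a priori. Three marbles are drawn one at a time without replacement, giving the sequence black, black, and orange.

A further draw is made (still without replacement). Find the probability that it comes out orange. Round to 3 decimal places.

For each hypothesis, P(data | H) works out to: P(data | r = 1) = (1/7)(0/6) = 0; P(data | r = 2) = (2/7)(1/6)(5/5) = 1/21; P(data | r = 3) = (3/7)(2/6)(4/5) = 4/35; P(data | r = 4) = (4/7)(3/6)(3/5) = 6/35; P(data | r = 5) = (5/7)(4/6)(2/5) = 4/21; P(data | r = 6) = (6/7)(5/6)(1/5) = 1/7.
Multiplying each by its prior: 1/6 · 0 = 0, 1/6 · 1/21 = 1/126, 1/6 · 4/35 = 2/105, 1/6 · 6/35 = 1/35, 1/6 · 4/21 = 2/63, 1/6 · 1/7 = 1/42; summing to 1/9.
Normalising, the posterior is P(r = 1 | data) = 0, P(r = 2 | data) = 1/14, P(r = 3 | data) = 6/35, P(r = 4 | data) = 9/35, P(r = 5 | data) = 2/7, P(r = 6 | data) = 3/14.
Averaging over the posterior, P(orange next | data) = (1)(1/14) + (3/4)(6/35) + (1/2)(9/35) + (1/4)(2/7) + (0)(3/14) = 2/5.

0.400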